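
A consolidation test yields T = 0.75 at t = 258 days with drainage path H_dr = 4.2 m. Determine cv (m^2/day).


Result: 0.05128 m^2/day

Derivation:
Using cv = T * H_dr^2 / t
H_dr^2 = 4.2^2 = 17.64
cv = 0.75 * 17.64 / 258
cv = 0.05128 m^2/day


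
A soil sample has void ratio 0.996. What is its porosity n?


Result: 0.499

Derivation:
Using the relation n = e / (1 + e)
n = 0.996 / (1 + 0.996)
n = 0.996 / 1.996
n = 0.499


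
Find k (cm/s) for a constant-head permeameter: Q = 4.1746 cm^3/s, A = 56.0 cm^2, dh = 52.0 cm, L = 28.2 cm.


Result: 0.040427 cm/s

Derivation:
Compute hydraulic gradient:
i = dh / L = 52.0 / 28.2 = 1.84397
Then apply Darcy's law:
k = Q / (A * i)
k = 4.1746 / (56.0 * 1.84397)
k = 4.1746 / 103.262
k = 0.040427 cm/s


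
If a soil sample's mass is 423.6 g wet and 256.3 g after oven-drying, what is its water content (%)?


Using w = (m_wet - m_dry) / m_dry * 100
m_wet - m_dry = 423.6 - 256.3 = 167.3 g
w = 167.3 / 256.3 * 100
w = 65.28 %


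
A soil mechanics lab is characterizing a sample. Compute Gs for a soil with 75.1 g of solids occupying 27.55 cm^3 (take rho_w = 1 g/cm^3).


Using Gs = m_s / (V_s * rho_w)
Since rho_w = 1 g/cm^3:
Gs = 75.1 / 27.55
Gs = 2.726


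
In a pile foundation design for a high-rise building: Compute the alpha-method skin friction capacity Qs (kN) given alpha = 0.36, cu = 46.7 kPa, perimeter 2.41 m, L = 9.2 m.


Using Qs = alpha * cu * perimeter * L
Qs = 0.36 * 46.7 * 2.41 * 9.2
Qs = 372.76 kN


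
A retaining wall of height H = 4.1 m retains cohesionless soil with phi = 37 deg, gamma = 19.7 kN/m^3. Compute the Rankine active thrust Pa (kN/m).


Compute active earth pressure coefficient:
Ka = tan^2(45 - phi/2) = tan^2(26.5) = 0.248584
Compute active force:
Pa = 0.5 * Ka * gamma * H^2
Pa = 0.5 * 0.248584 * 19.7 * 4.1^2
Pa = 41.16 kN/m


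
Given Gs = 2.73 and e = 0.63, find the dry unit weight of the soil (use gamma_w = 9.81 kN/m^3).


Using gamma_d = Gs * gamma_w / (1 + e)
gamma_d = 2.73 * 9.81 / (1 + 0.63)
gamma_d = 2.73 * 9.81 / 1.63
gamma_d = 16.43 kN/m^3


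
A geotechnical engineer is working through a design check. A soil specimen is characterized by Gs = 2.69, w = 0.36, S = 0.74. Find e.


Result: 1.3086

Derivation:
Using the relation e = Gs * w / S
e = 2.69 * 0.36 / 0.74
e = 1.3086


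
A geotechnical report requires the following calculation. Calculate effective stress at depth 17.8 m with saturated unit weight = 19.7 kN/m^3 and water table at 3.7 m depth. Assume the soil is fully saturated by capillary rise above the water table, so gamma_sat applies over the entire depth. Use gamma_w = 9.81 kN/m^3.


Total stress = gamma_sat * depth
sigma = 19.7 * 17.8 = 350.66 kPa
Pore water pressure u = gamma_w * (depth - d_wt)
u = 9.81 * (17.8 - 3.7) = 138.321 kPa
Effective stress = sigma - u
sigma' = 350.66 - 138.321 = 212.34 kPa


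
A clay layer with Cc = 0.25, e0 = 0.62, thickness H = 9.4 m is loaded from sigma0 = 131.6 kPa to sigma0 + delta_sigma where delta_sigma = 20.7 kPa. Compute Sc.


Result: 0.092 m

Derivation:
Using Sc = Cc * H / (1 + e0) * log10((sigma0 + delta_sigma) / sigma0)
Stress ratio = (131.6 + 20.7) / 131.6 = 1.15729
log10(1.15729) = 0.063444
Cc * H / (1 + e0) = 0.25 * 9.4 / (1 + 0.62) = 1.45062
Sc = 1.45062 * 0.063444
Sc = 0.092 m


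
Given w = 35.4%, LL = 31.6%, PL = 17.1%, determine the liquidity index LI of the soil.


First compute the plasticity index:
PI = LL - PL = 31.6 - 17.1 = 14.5
Then compute the liquidity index:
LI = (w - PL) / PI
LI = (35.4 - 17.1) / 14.5
LI = 1.262


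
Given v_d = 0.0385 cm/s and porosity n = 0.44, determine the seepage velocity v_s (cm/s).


Result: 0.0875 cm/s

Derivation:
Using v_s = v_d / n
v_s = 0.0385 / 0.44
v_s = 0.0875 cm/s


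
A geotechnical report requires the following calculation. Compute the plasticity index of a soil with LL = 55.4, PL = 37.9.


Using PI = LL - PL
PI = 55.4 - 37.9
PI = 17.5


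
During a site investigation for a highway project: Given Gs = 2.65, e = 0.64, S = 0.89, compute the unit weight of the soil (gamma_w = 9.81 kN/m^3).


Using gamma = gamma_w * (Gs + S*e) / (1 + e)
Numerator: Gs + S*e = 2.65 + 0.89*0.64 = 3.2196
Denominator: 1 + e = 1 + 0.64 = 1.64
gamma = 9.81 * 3.2196 / 1.64
gamma = 19.259 kN/m^3


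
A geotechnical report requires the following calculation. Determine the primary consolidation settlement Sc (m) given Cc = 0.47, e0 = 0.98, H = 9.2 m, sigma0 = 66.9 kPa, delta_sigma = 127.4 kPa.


Using Sc = Cc * H / (1 + e0) * log10((sigma0 + delta_sigma) / sigma0)
Stress ratio = (66.9 + 127.4) / 66.9 = 2.90433
log10(2.90433) = 0.463047
Cc * H / (1 + e0) = 0.47 * 9.2 / (1 + 0.98) = 2.18384
Sc = 2.18384 * 0.463047
Sc = 1.0112 m


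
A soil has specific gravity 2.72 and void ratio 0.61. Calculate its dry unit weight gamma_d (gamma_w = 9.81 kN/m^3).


Using gamma_d = Gs * gamma_w / (1 + e)
gamma_d = 2.72 * 9.81 / (1 + 0.61)
gamma_d = 2.72 * 9.81 / 1.61
gamma_d = 16.573 kN/m^3


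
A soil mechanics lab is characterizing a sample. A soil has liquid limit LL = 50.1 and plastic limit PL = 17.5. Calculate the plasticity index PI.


Result: 32.6

Derivation:
Using PI = LL - PL
PI = 50.1 - 17.5
PI = 32.6


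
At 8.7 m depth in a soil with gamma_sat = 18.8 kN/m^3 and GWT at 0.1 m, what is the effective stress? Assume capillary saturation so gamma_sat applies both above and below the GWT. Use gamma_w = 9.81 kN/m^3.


Result: 79.19 kPa

Derivation:
Total stress = gamma_sat * depth
sigma = 18.8 * 8.7 = 163.56 kPa
Pore water pressure u = gamma_w * (depth - d_wt)
u = 9.81 * (8.7 - 0.1) = 84.366 kPa
Effective stress = sigma - u
sigma' = 163.56 - 84.366 = 79.19 kPa


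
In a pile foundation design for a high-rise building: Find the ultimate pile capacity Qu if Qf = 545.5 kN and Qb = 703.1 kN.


Result: 1248.6 kN

Derivation:
Using Qu = Qf + Qb
Qu = 545.5 + 703.1
Qu = 1248.6 kN


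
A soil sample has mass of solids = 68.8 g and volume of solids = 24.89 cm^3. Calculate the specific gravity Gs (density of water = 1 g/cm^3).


Using Gs = m_s / (V_s * rho_w)
Since rho_w = 1 g/cm^3:
Gs = 68.8 / 24.89
Gs = 2.764


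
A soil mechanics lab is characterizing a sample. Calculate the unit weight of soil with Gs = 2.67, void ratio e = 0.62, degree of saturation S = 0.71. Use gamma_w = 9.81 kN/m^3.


Using gamma = gamma_w * (Gs + S*e) / (1 + e)
Numerator: Gs + S*e = 2.67 + 0.71*0.62 = 3.1102
Denominator: 1 + e = 1 + 0.62 = 1.62
gamma = 9.81 * 3.1102 / 1.62
gamma = 18.834 kN/m^3


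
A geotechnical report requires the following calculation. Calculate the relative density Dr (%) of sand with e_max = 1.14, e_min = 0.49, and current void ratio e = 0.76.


Result: 58.46 %

Derivation:
Using Dr = (e_max - e) / (e_max - e_min) * 100
e_max - e = 1.14 - 0.76 = 0.38
e_max - e_min = 1.14 - 0.49 = 0.65
Dr = 0.38 / 0.65 * 100
Dr = 58.46 %


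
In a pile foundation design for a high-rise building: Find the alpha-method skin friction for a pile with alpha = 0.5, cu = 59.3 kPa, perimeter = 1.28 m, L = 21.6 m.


Result: 819.76 kN

Derivation:
Using Qs = alpha * cu * perimeter * L
Qs = 0.5 * 59.3 * 1.28 * 21.6
Qs = 819.76 kN


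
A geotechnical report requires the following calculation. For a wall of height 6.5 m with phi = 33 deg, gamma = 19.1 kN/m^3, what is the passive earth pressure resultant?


Compute passive earth pressure coefficient:
Kp = tan^2(45 + phi/2) = tan^2(61.5) = 3.39212
Compute passive force:
Pp = 0.5 * Kp * gamma * H^2
Pp = 0.5 * 3.39212 * 19.1 * 6.5^2
Pp = 1368.68 kN/m


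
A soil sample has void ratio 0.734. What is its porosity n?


Using the relation n = e / (1 + e)
n = 0.734 / (1 + 0.734)
n = 0.734 / 1.734
n = 0.4233


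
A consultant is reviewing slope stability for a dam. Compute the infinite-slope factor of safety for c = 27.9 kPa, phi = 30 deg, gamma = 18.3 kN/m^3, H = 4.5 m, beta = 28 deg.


Using Fs = c / (gamma*H*sin(beta)*cos(beta)) + tan(phi)/tan(beta)
Cohesion contribution = 27.9 / (18.3*4.5*sin(28)*cos(28))
Cohesion contribution = 0.817328
Friction contribution = tan(30)/tan(28) = 1.08584
Fs = 0.817328 + 1.08584
Fs = 1.903


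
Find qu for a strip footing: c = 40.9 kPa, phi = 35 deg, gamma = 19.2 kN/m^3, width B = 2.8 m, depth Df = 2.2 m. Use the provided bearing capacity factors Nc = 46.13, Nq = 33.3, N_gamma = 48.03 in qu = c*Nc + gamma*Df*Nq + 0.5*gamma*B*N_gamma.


Compute qu = c*Nc + gamma*Df*Nq + 0.5*gamma*B*N_gamma
Term 1: 40.9 * 46.13 = 1886.717
Term 2: 19.2 * 2.2 * 33.3 = 1406.592
Term 3: 0.5 * 19.2 * 2.8 * 48.03 = 1291.0464
qu = 1886.717 + 1406.592 + 1291.0464
qu = 4584.36 kPa


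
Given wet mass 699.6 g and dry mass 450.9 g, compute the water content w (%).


Using w = (m_wet - m_dry) / m_dry * 100
m_wet - m_dry = 699.6 - 450.9 = 248.7 g
w = 248.7 / 450.9 * 100
w = 55.16 %


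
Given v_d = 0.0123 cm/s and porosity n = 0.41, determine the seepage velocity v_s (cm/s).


Using v_s = v_d / n
v_s = 0.0123 / 0.41
v_s = 0.03 cm/s


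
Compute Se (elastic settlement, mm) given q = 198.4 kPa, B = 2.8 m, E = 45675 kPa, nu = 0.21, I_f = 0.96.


Result: 11.161 mm

Derivation:
Using Se = q * B * (1 - nu^2) * I_f / E
1 - nu^2 = 1 - 0.21^2 = 0.9559
Se = 198.4 * 2.8 * 0.9559 * 0.96 / 45675
Se = 0.011161 m
Convert to mm: Se = 0.011161 * 1000 = 11.161 mm


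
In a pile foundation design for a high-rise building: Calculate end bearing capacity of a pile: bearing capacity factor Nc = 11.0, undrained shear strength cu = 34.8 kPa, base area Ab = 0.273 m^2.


Using Qb = Nc * cu * Ab
Qb = 11.0 * 34.8 * 0.273
Qb = 104.5 kN


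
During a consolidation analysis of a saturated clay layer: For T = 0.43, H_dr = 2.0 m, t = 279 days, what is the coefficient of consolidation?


Using cv = T * H_dr^2 / t
H_dr^2 = 2.0^2 = 4.0
cv = 0.43 * 4.0 / 279
cv = 0.00616 m^2/day


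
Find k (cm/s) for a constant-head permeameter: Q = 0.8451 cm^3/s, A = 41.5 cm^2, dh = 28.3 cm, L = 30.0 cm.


Result: 0.021587 cm/s

Derivation:
Compute hydraulic gradient:
i = dh / L = 28.3 / 30.0 = 0.943333
Then apply Darcy's law:
k = Q / (A * i)
k = 0.8451 / (41.5 * 0.943333)
k = 0.8451 / 39.1483
k = 0.021587 cm/s


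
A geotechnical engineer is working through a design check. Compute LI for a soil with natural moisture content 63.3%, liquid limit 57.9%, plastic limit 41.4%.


First compute the plasticity index:
PI = LL - PL = 57.9 - 41.4 = 16.5
Then compute the liquidity index:
LI = (w - PL) / PI
LI = (63.3 - 41.4) / 16.5
LI = 1.327


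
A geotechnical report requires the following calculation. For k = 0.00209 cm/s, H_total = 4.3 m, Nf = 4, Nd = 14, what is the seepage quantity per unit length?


Result: 2.568e-05 m^3/s per m

Derivation:
Convert k to m/s for unit consistency with H:
k = 0.00209 cm/s = 0.00209 / 100 m/s = 2.09e-05 m/s
Using q = k * H * Nf / Nd
Nf / Nd = 4 / 14 = 0.2857
q = 2.09e-05 * 4.3 * 0.2857
q = 2.568e-05 m^3/s per m


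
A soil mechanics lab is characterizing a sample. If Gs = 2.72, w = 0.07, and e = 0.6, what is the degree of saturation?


Using S = Gs * w / e
S = 2.72 * 0.07 / 0.6
S = 0.3173


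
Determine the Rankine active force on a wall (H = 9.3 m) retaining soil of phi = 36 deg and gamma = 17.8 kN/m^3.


Compute active earth pressure coefficient:
Ka = tan^2(45 - phi/2) = tan^2(27.0) = 0.259616
Compute active force:
Pa = 0.5 * Ka * gamma * H^2
Pa = 0.5 * 0.259616 * 17.8 * 9.3^2
Pa = 199.84 kN/m


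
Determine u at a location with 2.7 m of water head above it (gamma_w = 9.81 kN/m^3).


Using u = gamma_w * h_w
u = 9.81 * 2.7
u = 26.49 kPa


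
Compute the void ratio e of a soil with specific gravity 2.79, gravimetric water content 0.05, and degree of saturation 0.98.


Using the relation e = Gs * w / S
e = 2.79 * 0.05 / 0.98
e = 0.1423


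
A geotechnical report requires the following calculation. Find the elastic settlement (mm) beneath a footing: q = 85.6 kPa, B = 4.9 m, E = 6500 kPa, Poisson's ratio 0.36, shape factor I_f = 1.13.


Using Se = q * B * (1 - nu^2) * I_f / E
1 - nu^2 = 1 - 0.36^2 = 0.8704
Se = 85.6 * 4.9 * 0.8704 * 1.13 / 6500
Se = 0.063468 m
Convert to mm: Se = 0.063468 * 1000 = 63.468 mm


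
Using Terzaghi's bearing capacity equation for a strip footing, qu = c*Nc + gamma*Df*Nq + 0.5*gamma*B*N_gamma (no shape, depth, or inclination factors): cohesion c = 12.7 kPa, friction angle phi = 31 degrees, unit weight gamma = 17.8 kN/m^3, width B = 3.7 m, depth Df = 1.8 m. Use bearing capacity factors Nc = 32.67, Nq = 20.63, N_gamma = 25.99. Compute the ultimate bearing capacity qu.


Result: 1931.74 kPa

Derivation:
Compute qu = c*Nc + gamma*Df*Nq + 0.5*gamma*B*N_gamma
Term 1: 12.7 * 32.67 = 414.909
Term 2: 17.8 * 1.8 * 20.63 = 660.9852
Term 3: 0.5 * 17.8 * 3.7 * 25.99 = 855.8507
qu = 414.909 + 660.9852 + 855.8507
qu = 1931.74 kPa


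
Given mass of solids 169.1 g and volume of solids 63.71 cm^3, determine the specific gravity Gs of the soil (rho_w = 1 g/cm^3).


Using Gs = m_s / (V_s * rho_w)
Since rho_w = 1 g/cm^3:
Gs = 169.1 / 63.71
Gs = 2.654


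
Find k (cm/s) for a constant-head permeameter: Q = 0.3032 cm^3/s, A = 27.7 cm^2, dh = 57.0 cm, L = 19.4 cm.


Compute hydraulic gradient:
i = dh / L = 57.0 / 19.4 = 2.93814
Then apply Darcy's law:
k = Q / (A * i)
k = 0.3032 / (27.7 * 2.93814)
k = 0.3032 / 81.3866
k = 0.003725 cm/s


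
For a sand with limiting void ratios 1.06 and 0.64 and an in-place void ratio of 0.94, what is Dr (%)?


Using Dr = (e_max - e) / (e_max - e_min) * 100
e_max - e = 1.06 - 0.94 = 0.12
e_max - e_min = 1.06 - 0.64 = 0.42
Dr = 0.12 / 0.42 * 100
Dr = 28.57 %


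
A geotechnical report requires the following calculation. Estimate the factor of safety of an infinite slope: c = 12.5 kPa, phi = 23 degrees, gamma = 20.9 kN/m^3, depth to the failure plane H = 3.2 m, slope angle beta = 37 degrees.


Using Fs = c / (gamma*H*sin(beta)*cos(beta)) + tan(phi)/tan(beta)
Cohesion contribution = 12.5 / (20.9*3.2*sin(37)*cos(37))
Cohesion contribution = 0.388868
Friction contribution = tan(23)/tan(37) = 0.563297
Fs = 0.388868 + 0.563297
Fs = 0.952


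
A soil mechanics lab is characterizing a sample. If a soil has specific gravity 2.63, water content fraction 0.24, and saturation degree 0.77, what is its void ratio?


Result: 0.8197

Derivation:
Using the relation e = Gs * w / S
e = 2.63 * 0.24 / 0.77
e = 0.8197


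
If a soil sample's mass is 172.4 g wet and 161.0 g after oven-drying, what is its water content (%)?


Using w = (m_wet - m_dry) / m_dry * 100
m_wet - m_dry = 172.4 - 161.0 = 11.4 g
w = 11.4 / 161.0 * 100
w = 7.08 %


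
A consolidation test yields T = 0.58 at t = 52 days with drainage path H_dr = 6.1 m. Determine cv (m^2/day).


Result: 0.41503 m^2/day

Derivation:
Using cv = T * H_dr^2 / t
H_dr^2 = 6.1^2 = 37.21
cv = 0.58 * 37.21 / 52
cv = 0.41503 m^2/day


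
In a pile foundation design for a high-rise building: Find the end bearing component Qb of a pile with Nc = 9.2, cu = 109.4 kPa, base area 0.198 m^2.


Using Qb = Nc * cu * Ab
Qb = 9.2 * 109.4 * 0.198
Qb = 199.28 kN


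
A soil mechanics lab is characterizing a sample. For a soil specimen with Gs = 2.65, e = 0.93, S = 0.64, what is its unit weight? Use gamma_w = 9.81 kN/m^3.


Result: 16.495 kN/m^3

Derivation:
Using gamma = gamma_w * (Gs + S*e) / (1 + e)
Numerator: Gs + S*e = 2.65 + 0.64*0.93 = 3.2452
Denominator: 1 + e = 1 + 0.93 = 1.93
gamma = 9.81 * 3.2452 / 1.93
gamma = 16.495 kN/m^3


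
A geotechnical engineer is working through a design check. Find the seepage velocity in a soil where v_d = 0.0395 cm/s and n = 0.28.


Result: 0.14107 cm/s

Derivation:
Using v_s = v_d / n
v_s = 0.0395 / 0.28
v_s = 0.14107 cm/s


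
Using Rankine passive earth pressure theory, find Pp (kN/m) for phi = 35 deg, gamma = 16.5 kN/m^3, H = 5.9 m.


Compute passive earth pressure coefficient:
Kp = tan^2(45 + phi/2) = tan^2(62.5) = 3.690172
Compute passive force:
Pp = 0.5 * Kp * gamma * H^2
Pp = 0.5 * 3.690172 * 16.5 * 5.9^2
Pp = 1059.75 kN/m


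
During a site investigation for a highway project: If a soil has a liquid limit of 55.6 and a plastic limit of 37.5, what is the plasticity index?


Using PI = LL - PL
PI = 55.6 - 37.5
PI = 18.1


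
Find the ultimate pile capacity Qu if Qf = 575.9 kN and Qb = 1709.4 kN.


Result: 2285.3 kN

Derivation:
Using Qu = Qf + Qb
Qu = 575.9 + 1709.4
Qu = 2285.3 kN


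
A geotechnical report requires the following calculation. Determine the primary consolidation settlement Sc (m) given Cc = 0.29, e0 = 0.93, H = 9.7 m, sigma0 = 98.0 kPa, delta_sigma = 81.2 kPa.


Result: 0.382 m

Derivation:
Using Sc = Cc * H / (1 + e0) * log10((sigma0 + delta_sigma) / sigma0)
Stress ratio = (98.0 + 81.2) / 98.0 = 1.82857
log10(1.82857) = 0.262112
Cc * H / (1 + e0) = 0.29 * 9.7 / (1 + 0.93) = 1.45751
Sc = 1.45751 * 0.262112
Sc = 0.382 m


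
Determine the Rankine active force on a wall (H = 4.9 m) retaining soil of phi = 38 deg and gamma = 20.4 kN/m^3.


Result: 58.26 kN/m

Derivation:
Compute active earth pressure coefficient:
Ka = tan^2(45 - phi/2) = tan^2(26.0) = 0.237883
Compute active force:
Pa = 0.5 * Ka * gamma * H^2
Pa = 0.5 * 0.237883 * 20.4 * 4.9^2
Pa = 58.26 kN/m


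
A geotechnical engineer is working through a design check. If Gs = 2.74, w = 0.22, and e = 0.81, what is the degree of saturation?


Using S = Gs * w / e
S = 2.74 * 0.22 / 0.81
S = 0.7442


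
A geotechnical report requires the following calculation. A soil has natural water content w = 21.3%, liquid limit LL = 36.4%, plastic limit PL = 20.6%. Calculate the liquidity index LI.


First compute the plasticity index:
PI = LL - PL = 36.4 - 20.6 = 15.8
Then compute the liquidity index:
LI = (w - PL) / PI
LI = (21.3 - 20.6) / 15.8
LI = 0.044


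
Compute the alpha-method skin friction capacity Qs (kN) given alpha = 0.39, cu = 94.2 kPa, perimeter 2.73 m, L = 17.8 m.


Using Qs = alpha * cu * perimeter * L
Qs = 0.39 * 94.2 * 2.73 * 17.8
Qs = 1785.25 kN


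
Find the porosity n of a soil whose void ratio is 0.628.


Using the relation n = e / (1 + e)
n = 0.628 / (1 + 0.628)
n = 0.628 / 1.628
n = 0.3857


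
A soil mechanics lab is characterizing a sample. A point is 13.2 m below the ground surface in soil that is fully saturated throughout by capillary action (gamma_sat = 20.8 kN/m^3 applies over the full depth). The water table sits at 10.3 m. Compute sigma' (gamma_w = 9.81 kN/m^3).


Total stress = gamma_sat * depth
sigma = 20.8 * 13.2 = 274.56 kPa
Pore water pressure u = gamma_w * (depth - d_wt)
u = 9.81 * (13.2 - 10.3) = 28.449 kPa
Effective stress = sigma - u
sigma' = 274.56 - 28.449 = 246.11 kPa


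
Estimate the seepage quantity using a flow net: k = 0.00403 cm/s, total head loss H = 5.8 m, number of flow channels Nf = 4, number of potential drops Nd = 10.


Convert k to m/s for unit consistency with H:
k = 0.00403 cm/s = 0.00403 / 100 m/s = 4.03e-05 m/s
Using q = k * H * Nf / Nd
Nf / Nd = 4 / 10 = 0.4
q = 4.03e-05 * 5.8 * 0.4
q = 9.35e-05 m^3/s per m


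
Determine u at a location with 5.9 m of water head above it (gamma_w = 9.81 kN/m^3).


Using u = gamma_w * h_w
u = 9.81 * 5.9
u = 57.88 kPa


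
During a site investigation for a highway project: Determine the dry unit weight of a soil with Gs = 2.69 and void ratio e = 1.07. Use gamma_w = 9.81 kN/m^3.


Using gamma_d = Gs * gamma_w / (1 + e)
gamma_d = 2.69 * 9.81 / (1 + 1.07)
gamma_d = 2.69 * 9.81 / 2.07
gamma_d = 12.748 kN/m^3


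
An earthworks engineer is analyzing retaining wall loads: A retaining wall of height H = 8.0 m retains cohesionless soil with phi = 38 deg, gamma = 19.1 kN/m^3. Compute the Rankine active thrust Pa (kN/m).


Result: 145.39 kN/m

Derivation:
Compute active earth pressure coefficient:
Ka = tan^2(45 - phi/2) = tan^2(26.0) = 0.237883
Compute active force:
Pa = 0.5 * Ka * gamma * H^2
Pa = 0.5 * 0.237883 * 19.1 * 8.0^2
Pa = 145.39 kN/m


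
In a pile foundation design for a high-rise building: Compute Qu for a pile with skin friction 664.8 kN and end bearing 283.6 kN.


Using Qu = Qf + Qb
Qu = 664.8 + 283.6
Qu = 948.4 kN


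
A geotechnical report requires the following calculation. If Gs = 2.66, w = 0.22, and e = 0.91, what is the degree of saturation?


Using S = Gs * w / e
S = 2.66 * 0.22 / 0.91
S = 0.6431


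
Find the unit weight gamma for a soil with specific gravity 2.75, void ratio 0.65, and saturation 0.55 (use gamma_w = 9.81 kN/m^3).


Result: 18.476 kN/m^3

Derivation:
Using gamma = gamma_w * (Gs + S*e) / (1 + e)
Numerator: Gs + S*e = 2.75 + 0.55*0.65 = 3.1075
Denominator: 1 + e = 1 + 0.65 = 1.65
gamma = 9.81 * 3.1075 / 1.65
gamma = 18.476 kN/m^3


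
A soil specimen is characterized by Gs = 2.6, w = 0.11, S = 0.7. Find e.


Result: 0.4086

Derivation:
Using the relation e = Gs * w / S
e = 2.6 * 0.11 / 0.7
e = 0.4086


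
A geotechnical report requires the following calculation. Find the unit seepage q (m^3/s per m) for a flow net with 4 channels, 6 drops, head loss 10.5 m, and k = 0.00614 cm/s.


Convert k to m/s for unit consistency with H:
k = 0.00614 cm/s = 0.00614 / 100 m/s = 6.14e-05 m/s
Using q = k * H * Nf / Nd
Nf / Nd = 4 / 6 = 0.6667
q = 6.14e-05 * 10.5 * 0.6667
q = 0.0004298 m^3/s per m


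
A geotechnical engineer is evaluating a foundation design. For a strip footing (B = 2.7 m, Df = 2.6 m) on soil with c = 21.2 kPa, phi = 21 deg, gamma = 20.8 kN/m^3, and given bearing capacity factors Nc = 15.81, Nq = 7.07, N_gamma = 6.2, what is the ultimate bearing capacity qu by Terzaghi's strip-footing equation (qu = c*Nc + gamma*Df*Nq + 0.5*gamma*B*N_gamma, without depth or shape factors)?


Result: 891.61 kPa

Derivation:
Compute qu = c*Nc + gamma*Df*Nq + 0.5*gamma*B*N_gamma
Term 1: 21.2 * 15.81 = 335.172
Term 2: 20.8 * 2.6 * 7.07 = 382.3456
Term 3: 0.5 * 20.8 * 2.7 * 6.2 = 174.096
qu = 335.172 + 382.3456 + 174.096
qu = 891.61 kPa


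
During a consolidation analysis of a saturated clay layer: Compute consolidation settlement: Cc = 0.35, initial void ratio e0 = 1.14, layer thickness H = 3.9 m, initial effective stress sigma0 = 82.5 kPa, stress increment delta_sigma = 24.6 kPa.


Result: 0.0723 m

Derivation:
Using Sc = Cc * H / (1 + e0) * log10((sigma0 + delta_sigma) / sigma0)
Stress ratio = (82.5 + 24.6) / 82.5 = 1.29818
log10(1.29818) = 0.113336
Cc * H / (1 + e0) = 0.35 * 3.9 / (1 + 1.14) = 0.63785
Sc = 0.63785 * 0.113336
Sc = 0.0723 m


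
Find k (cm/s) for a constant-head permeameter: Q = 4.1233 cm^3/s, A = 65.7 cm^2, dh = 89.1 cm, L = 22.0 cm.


Compute hydraulic gradient:
i = dh / L = 89.1 / 22.0 = 4.05
Then apply Darcy's law:
k = Q / (A * i)
k = 4.1233 / (65.7 * 4.05)
k = 4.1233 / 266.085
k = 0.015496 cm/s


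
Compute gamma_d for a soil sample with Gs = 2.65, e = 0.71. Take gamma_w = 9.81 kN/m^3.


Using gamma_d = Gs * gamma_w / (1 + e)
gamma_d = 2.65 * 9.81 / (1 + 0.71)
gamma_d = 2.65 * 9.81 / 1.71
gamma_d = 15.203 kN/m^3


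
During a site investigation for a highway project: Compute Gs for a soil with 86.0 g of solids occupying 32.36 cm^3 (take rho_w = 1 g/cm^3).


Result: 2.658

Derivation:
Using Gs = m_s / (V_s * rho_w)
Since rho_w = 1 g/cm^3:
Gs = 86.0 / 32.36
Gs = 2.658


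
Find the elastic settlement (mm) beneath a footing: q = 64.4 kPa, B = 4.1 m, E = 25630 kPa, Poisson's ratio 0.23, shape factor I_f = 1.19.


Using Se = q * B * (1 - nu^2) * I_f / E
1 - nu^2 = 1 - 0.23^2 = 0.9471
Se = 64.4 * 4.1 * 0.9471 * 1.19 / 25630
Se = 0.011611 m
Convert to mm: Se = 0.011611 * 1000 = 11.611 mm


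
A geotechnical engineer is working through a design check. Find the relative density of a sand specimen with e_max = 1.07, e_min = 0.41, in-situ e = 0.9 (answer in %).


Result: 25.76 %

Derivation:
Using Dr = (e_max - e) / (e_max - e_min) * 100
e_max - e = 1.07 - 0.9 = 0.17
e_max - e_min = 1.07 - 0.41 = 0.66
Dr = 0.17 / 0.66 * 100
Dr = 25.76 %


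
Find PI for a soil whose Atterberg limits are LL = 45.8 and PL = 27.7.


Result: 18.1

Derivation:
Using PI = LL - PL
PI = 45.8 - 27.7
PI = 18.1


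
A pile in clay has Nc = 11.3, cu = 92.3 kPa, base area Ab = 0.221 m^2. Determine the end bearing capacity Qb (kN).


Using Qb = Nc * cu * Ab
Qb = 11.3 * 92.3 * 0.221
Qb = 230.5 kN


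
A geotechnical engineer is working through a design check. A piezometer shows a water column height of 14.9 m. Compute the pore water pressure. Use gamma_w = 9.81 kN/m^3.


Using u = gamma_w * h_w
u = 9.81 * 14.9
u = 146.17 kPa


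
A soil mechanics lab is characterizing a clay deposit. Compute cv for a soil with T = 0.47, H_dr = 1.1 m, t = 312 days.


Result: 0.00182 m^2/day

Derivation:
Using cv = T * H_dr^2 / t
H_dr^2 = 1.1^2 = 1.21
cv = 0.47 * 1.21 / 312
cv = 0.00182 m^2/day


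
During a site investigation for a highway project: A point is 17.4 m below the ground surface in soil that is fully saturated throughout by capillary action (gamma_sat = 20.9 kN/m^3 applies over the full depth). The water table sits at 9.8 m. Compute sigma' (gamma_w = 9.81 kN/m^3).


Total stress = gamma_sat * depth
sigma = 20.9 * 17.4 = 363.66 kPa
Pore water pressure u = gamma_w * (depth - d_wt)
u = 9.81 * (17.4 - 9.8) = 74.556 kPa
Effective stress = sigma - u
sigma' = 363.66 - 74.556 = 289.1 kPa


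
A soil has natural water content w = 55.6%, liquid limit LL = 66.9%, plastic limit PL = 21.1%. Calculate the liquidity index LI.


First compute the plasticity index:
PI = LL - PL = 66.9 - 21.1 = 45.8
Then compute the liquidity index:
LI = (w - PL) / PI
LI = (55.6 - 21.1) / 45.8
LI = 0.753


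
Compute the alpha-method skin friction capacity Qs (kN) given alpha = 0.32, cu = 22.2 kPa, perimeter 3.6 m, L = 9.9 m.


Using Qs = alpha * cu * perimeter * L
Qs = 0.32 * 22.2 * 3.6 * 9.9
Qs = 253.19 kN


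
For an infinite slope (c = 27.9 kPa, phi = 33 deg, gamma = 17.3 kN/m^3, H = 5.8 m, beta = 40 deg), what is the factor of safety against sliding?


Result: 1.339

Derivation:
Using Fs = c / (gamma*H*sin(beta)*cos(beta)) + tan(phi)/tan(beta)
Cohesion contribution = 27.9 / (17.3*5.8*sin(40)*cos(40))
Cohesion contribution = 0.564688
Friction contribution = tan(33)/tan(40) = 0.773934
Fs = 0.564688 + 0.773934
Fs = 1.339


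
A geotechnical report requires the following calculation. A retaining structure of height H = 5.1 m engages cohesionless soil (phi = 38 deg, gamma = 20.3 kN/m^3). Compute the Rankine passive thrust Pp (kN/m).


Compute passive earth pressure coefficient:
Kp = tan^2(45 + phi/2) = tan^2(64.0) = 4.203746
Compute passive force:
Pp = 0.5 * Kp * gamma * H^2
Pp = 0.5 * 4.203746 * 20.3 * 5.1^2
Pp = 1109.8 kN/m


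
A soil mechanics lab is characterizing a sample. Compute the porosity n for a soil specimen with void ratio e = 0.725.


Result: 0.4203

Derivation:
Using the relation n = e / (1 + e)
n = 0.725 / (1 + 0.725)
n = 0.725 / 1.725
n = 0.4203


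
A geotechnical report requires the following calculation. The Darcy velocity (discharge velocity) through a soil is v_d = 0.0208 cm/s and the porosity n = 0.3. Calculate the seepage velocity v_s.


Using v_s = v_d / n
v_s = 0.0208 / 0.3
v_s = 0.06933 cm/s


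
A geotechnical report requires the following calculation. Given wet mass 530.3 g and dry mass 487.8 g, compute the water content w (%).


Result: 8.71 %

Derivation:
Using w = (m_wet - m_dry) / m_dry * 100
m_wet - m_dry = 530.3 - 487.8 = 42.5 g
w = 42.5 / 487.8 * 100
w = 8.71 %


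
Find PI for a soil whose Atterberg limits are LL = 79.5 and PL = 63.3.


Using PI = LL - PL
PI = 79.5 - 63.3
PI = 16.2


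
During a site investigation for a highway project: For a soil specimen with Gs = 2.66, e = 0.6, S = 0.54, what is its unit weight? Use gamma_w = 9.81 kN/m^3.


Using gamma = gamma_w * (Gs + S*e) / (1 + e)
Numerator: Gs + S*e = 2.66 + 0.54*0.6 = 2.984
Denominator: 1 + e = 1 + 0.6 = 1.6
gamma = 9.81 * 2.984 / 1.6
gamma = 18.296 kN/m^3


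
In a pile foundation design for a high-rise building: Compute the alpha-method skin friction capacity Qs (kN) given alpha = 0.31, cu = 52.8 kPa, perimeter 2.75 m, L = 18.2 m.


Result: 819.22 kN

Derivation:
Using Qs = alpha * cu * perimeter * L
Qs = 0.31 * 52.8 * 2.75 * 18.2
Qs = 819.22 kN


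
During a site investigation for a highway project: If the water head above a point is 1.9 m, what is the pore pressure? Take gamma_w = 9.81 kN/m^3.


Using u = gamma_w * h_w
u = 9.81 * 1.9
u = 18.64 kPa


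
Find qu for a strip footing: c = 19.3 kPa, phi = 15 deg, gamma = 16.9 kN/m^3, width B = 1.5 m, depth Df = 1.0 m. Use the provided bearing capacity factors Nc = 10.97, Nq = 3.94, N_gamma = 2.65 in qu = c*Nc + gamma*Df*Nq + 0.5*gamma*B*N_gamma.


Compute qu = c*Nc + gamma*Df*Nq + 0.5*gamma*B*N_gamma
Term 1: 19.3 * 10.97 = 211.721
Term 2: 16.9 * 1.0 * 3.94 = 66.586
Term 3: 0.5 * 16.9 * 1.5 * 2.65 = 33.58875
qu = 211.721 + 66.586 + 33.58875
qu = 311.9 kPa


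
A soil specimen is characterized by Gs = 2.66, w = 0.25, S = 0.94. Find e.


Result: 0.7074

Derivation:
Using the relation e = Gs * w / S
e = 2.66 * 0.25 / 0.94
e = 0.7074


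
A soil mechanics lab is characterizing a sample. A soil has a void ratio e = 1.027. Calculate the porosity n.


Using the relation n = e / (1 + e)
n = 1.027 / (1 + 1.027)
n = 1.027 / 2.027
n = 0.5067


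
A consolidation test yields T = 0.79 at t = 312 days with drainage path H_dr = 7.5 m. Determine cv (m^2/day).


Using cv = T * H_dr^2 / t
H_dr^2 = 7.5^2 = 56.25
cv = 0.79 * 56.25 / 312
cv = 0.14243 m^2/day


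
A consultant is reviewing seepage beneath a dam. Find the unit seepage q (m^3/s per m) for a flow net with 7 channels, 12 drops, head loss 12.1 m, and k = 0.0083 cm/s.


Result: 0.0005858 m^3/s per m

Derivation:
Convert k to m/s for unit consistency with H:
k = 0.0083 cm/s = 0.0083 / 100 m/s = 8.3e-05 m/s
Using q = k * H * Nf / Nd
Nf / Nd = 7 / 12 = 0.5833
q = 8.3e-05 * 12.1 * 0.5833
q = 0.0005858 m^3/s per m


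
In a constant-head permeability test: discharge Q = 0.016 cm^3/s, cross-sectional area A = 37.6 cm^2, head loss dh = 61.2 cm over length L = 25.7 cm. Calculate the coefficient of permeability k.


Compute hydraulic gradient:
i = dh / L = 61.2 / 25.7 = 2.38132
Then apply Darcy's law:
k = Q / (A * i)
k = 0.016 / (37.6 * 2.38132)
k = 0.016 / 89.5377
k = 0.000179 cm/s


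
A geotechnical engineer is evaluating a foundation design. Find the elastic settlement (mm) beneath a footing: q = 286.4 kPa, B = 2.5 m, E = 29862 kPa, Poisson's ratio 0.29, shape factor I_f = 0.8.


Using Se = q * B * (1 - nu^2) * I_f / E
1 - nu^2 = 1 - 0.29^2 = 0.9159
Se = 286.4 * 2.5 * 0.9159 * 0.8 / 29862
Se = 0.017568 m
Convert to mm: Se = 0.017568 * 1000 = 17.568 mm


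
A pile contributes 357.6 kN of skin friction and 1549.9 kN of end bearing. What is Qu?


Using Qu = Qf + Qb
Qu = 357.6 + 1549.9
Qu = 1907.5 kN


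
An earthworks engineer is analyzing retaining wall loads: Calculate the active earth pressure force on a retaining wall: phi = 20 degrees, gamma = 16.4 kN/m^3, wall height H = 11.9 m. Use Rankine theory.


Compute active earth pressure coefficient:
Ka = tan^2(45 - phi/2) = tan^2(35.0) = 0.490291
Compute active force:
Pa = 0.5 * Ka * gamma * H^2
Pa = 0.5 * 0.490291 * 16.4 * 11.9^2
Pa = 569.33 kN/m


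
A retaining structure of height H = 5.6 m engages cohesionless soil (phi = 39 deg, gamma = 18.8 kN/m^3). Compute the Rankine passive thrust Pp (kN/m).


Compute passive earth pressure coefficient:
Kp = tan^2(45 + phi/2) = tan^2(64.5) = 4.395495
Compute passive force:
Pp = 0.5 * Kp * gamma * H^2
Pp = 0.5 * 4.395495 * 18.8 * 5.6^2
Pp = 1295.72 kN/m


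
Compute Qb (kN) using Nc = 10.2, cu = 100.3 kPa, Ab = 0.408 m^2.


Result: 417.41 kN

Derivation:
Using Qb = Nc * cu * Ab
Qb = 10.2 * 100.3 * 0.408
Qb = 417.41 kN


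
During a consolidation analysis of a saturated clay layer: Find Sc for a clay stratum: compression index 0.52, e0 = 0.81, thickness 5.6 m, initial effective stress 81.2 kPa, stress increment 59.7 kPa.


Result: 0.3851 m

Derivation:
Using Sc = Cc * H / (1 + e0) * log10((sigma0 + delta_sigma) / sigma0)
Stress ratio = (81.2 + 59.7) / 81.2 = 1.73522
log10(1.73522) = 0.239355
Cc * H / (1 + e0) = 0.52 * 5.6 / (1 + 0.81) = 1.60884
Sc = 1.60884 * 0.239355
Sc = 0.3851 m


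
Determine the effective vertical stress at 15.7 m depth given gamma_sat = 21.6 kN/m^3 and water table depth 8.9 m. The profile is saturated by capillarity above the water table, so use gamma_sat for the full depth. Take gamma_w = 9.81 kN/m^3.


Total stress = gamma_sat * depth
sigma = 21.6 * 15.7 = 339.12 kPa
Pore water pressure u = gamma_w * (depth - d_wt)
u = 9.81 * (15.7 - 8.9) = 66.708 kPa
Effective stress = sigma - u
sigma' = 339.12 - 66.708 = 272.41 kPa


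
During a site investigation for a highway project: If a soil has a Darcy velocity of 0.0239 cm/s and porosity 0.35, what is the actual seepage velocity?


Result: 0.06829 cm/s

Derivation:
Using v_s = v_d / n
v_s = 0.0239 / 0.35
v_s = 0.06829 cm/s


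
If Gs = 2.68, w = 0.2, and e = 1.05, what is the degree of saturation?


Using S = Gs * w / e
S = 2.68 * 0.2 / 1.05
S = 0.5105


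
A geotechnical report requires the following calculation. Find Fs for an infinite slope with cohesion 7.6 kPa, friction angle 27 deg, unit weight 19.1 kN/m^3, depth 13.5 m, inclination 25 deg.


Result: 1.17

Derivation:
Using Fs = c / (gamma*H*sin(beta)*cos(beta)) + tan(phi)/tan(beta)
Cohesion contribution = 7.6 / (19.1*13.5*sin(25)*cos(25))
Cohesion contribution = 0.0769525
Friction contribution = tan(27)/tan(25) = 1.09268
Fs = 0.0769525 + 1.09268
Fs = 1.17


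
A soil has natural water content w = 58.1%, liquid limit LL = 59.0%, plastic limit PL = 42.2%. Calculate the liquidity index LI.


First compute the plasticity index:
PI = LL - PL = 59.0 - 42.2 = 16.8
Then compute the liquidity index:
LI = (w - PL) / PI
LI = (58.1 - 42.2) / 16.8
LI = 0.946


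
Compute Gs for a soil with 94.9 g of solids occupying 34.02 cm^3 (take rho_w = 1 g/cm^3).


Using Gs = m_s / (V_s * rho_w)
Since rho_w = 1 g/cm^3:
Gs = 94.9 / 34.02
Gs = 2.79


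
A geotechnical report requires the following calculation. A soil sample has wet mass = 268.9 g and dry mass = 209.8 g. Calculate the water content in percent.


Using w = (m_wet - m_dry) / m_dry * 100
m_wet - m_dry = 268.9 - 209.8 = 59.1 g
w = 59.1 / 209.8 * 100
w = 28.17 %


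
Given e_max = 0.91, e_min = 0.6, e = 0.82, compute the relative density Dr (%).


Result: 29.03 %

Derivation:
Using Dr = (e_max - e) / (e_max - e_min) * 100
e_max - e = 0.91 - 0.82 = 0.09
e_max - e_min = 0.91 - 0.6 = 0.31
Dr = 0.09 / 0.31 * 100
Dr = 29.03 %


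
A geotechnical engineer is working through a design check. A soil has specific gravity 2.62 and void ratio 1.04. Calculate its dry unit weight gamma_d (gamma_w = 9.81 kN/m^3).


Using gamma_d = Gs * gamma_w / (1 + e)
gamma_d = 2.62 * 9.81 / (1 + 1.04)
gamma_d = 2.62 * 9.81 / 2.04
gamma_d = 12.599 kN/m^3


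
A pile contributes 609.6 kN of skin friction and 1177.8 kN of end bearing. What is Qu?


Using Qu = Qf + Qb
Qu = 609.6 + 1177.8
Qu = 1787.4 kN


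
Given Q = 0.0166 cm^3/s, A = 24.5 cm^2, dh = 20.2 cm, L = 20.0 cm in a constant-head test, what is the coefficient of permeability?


Compute hydraulic gradient:
i = dh / L = 20.2 / 20.0 = 1.01
Then apply Darcy's law:
k = Q / (A * i)
k = 0.0166 / (24.5 * 1.01)
k = 0.0166 / 24.745
k = 0.000671 cm/s


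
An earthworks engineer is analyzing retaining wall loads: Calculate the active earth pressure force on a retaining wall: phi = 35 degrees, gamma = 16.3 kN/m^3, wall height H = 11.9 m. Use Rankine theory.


Result: 312.76 kN/m

Derivation:
Compute active earth pressure coefficient:
Ka = tan^2(45 - phi/2) = tan^2(27.5) = 0.27099
Compute active force:
Pa = 0.5 * Ka * gamma * H^2
Pa = 0.5 * 0.27099 * 16.3 * 11.9^2
Pa = 312.76 kN/m


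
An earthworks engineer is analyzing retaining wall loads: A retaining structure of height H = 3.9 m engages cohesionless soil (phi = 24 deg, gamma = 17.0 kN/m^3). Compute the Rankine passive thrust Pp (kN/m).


Compute passive earth pressure coefficient:
Kp = tan^2(45 + phi/2) = tan^2(57.0) = 2.371184
Compute passive force:
Pp = 0.5 * Kp * gamma * H^2
Pp = 0.5 * 2.371184 * 17.0 * 3.9^2
Pp = 306.56 kN/m


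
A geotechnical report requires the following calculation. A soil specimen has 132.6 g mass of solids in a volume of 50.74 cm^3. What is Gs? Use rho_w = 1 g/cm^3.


Using Gs = m_s / (V_s * rho_w)
Since rho_w = 1 g/cm^3:
Gs = 132.6 / 50.74
Gs = 2.613


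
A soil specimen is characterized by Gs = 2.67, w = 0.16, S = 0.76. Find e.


Using the relation e = Gs * w / S
e = 2.67 * 0.16 / 0.76
e = 0.5621


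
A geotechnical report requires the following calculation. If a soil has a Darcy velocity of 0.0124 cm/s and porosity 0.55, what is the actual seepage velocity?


Using v_s = v_d / n
v_s = 0.0124 / 0.55
v_s = 0.02255 cm/s


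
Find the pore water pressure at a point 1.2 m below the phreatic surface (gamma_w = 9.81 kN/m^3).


Using u = gamma_w * h_w
u = 9.81 * 1.2
u = 11.77 kPa


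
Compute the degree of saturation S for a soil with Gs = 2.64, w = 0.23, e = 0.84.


Using S = Gs * w / e
S = 2.64 * 0.23 / 0.84
S = 0.7229


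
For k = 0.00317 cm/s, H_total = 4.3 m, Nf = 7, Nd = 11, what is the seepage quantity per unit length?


Convert k to m/s for unit consistency with H:
k = 0.00317 cm/s = 0.00317 / 100 m/s = 3.17e-05 m/s
Using q = k * H * Nf / Nd
Nf / Nd = 7 / 11 = 0.6364
q = 3.17e-05 * 4.3 * 0.6364
q = 8.674e-05 m^3/s per m


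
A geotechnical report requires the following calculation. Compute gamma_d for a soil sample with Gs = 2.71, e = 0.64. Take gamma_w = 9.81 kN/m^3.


Using gamma_d = Gs * gamma_w / (1 + e)
gamma_d = 2.71 * 9.81 / (1 + 0.64)
gamma_d = 2.71 * 9.81 / 1.64
gamma_d = 16.21 kN/m^3


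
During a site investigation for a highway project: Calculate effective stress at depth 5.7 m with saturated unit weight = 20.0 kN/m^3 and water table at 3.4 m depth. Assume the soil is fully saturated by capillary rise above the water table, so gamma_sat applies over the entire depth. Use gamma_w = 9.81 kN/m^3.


Total stress = gamma_sat * depth
sigma = 20.0 * 5.7 = 114.0 kPa
Pore water pressure u = gamma_w * (depth - d_wt)
u = 9.81 * (5.7 - 3.4) = 22.563 kPa
Effective stress = sigma - u
sigma' = 114.0 - 22.563 = 91.44 kPa


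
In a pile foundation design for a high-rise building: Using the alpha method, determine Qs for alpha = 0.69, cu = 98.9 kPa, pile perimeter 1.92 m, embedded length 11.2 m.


Using Qs = alpha * cu * perimeter * L
Qs = 0.69 * 98.9 * 1.92 * 11.2
Qs = 1467.45 kN


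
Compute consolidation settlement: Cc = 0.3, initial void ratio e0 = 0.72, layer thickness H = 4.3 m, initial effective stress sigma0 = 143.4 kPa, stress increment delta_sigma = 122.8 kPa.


Using Sc = Cc * H / (1 + e0) * log10((sigma0 + delta_sigma) / sigma0)
Stress ratio = (143.4 + 122.8) / 143.4 = 1.85635
log10(1.85635) = 0.268659
Cc * H / (1 + e0) = 0.3 * 4.3 / (1 + 0.72) = 0.75
Sc = 0.75 * 0.268659
Sc = 0.2015 m


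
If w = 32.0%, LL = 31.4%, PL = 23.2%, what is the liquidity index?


Result: 1.073

Derivation:
First compute the plasticity index:
PI = LL - PL = 31.4 - 23.2 = 8.2
Then compute the liquidity index:
LI = (w - PL) / PI
LI = (32.0 - 23.2) / 8.2
LI = 1.073


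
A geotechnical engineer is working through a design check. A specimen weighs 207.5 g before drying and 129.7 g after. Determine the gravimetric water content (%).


Result: 59.98 %

Derivation:
Using w = (m_wet - m_dry) / m_dry * 100
m_wet - m_dry = 207.5 - 129.7 = 77.8 g
w = 77.8 / 129.7 * 100
w = 59.98 %


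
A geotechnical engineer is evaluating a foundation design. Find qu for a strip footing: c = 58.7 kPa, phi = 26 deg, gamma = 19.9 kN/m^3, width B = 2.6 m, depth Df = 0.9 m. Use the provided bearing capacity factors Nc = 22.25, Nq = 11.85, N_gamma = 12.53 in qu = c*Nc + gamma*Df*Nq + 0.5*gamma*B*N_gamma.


Compute qu = c*Nc + gamma*Df*Nq + 0.5*gamma*B*N_gamma
Term 1: 58.7 * 22.25 = 1306.075
Term 2: 19.9 * 0.9 * 11.85 = 212.2335
Term 3: 0.5 * 19.9 * 2.6 * 12.53 = 324.1511
qu = 1306.075 + 212.2335 + 324.1511
qu = 1842.46 kPa
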